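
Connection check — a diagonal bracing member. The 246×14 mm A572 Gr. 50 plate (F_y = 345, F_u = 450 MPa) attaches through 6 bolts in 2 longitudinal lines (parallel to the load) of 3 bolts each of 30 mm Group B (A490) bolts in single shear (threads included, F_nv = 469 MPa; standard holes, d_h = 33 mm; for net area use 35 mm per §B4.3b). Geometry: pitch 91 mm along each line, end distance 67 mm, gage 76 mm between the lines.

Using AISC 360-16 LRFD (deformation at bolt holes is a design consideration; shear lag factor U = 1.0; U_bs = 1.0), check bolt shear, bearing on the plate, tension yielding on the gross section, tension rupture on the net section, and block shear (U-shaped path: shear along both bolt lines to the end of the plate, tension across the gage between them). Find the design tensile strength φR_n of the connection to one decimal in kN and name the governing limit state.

831.6 kN (net-section rupture governs)

Bolt shear: A_b = π(30)²/4 = 706.86 mm². φR_n = 0.75 × 469 × 706.86 × 6 × 1 = 1491.8 kN.
Bearing (14 mm plate, F_u = 450 MPa): end bolts L_c = 67 − 33/2 = 50.5, R_n = min(1.2×50.5×14×450, 2.4×30×14×450) = 381.78 kN/bolt; interior L_c = 91 − 33 = 58, R_n = 438.48 kN/bolt. φR_n = 0.75 × (2×381.78 + 4×438.48) = 1888.1 kN.
Tension yield (gross): A_g = 246×14 = 3444 mm². φR_n = 0.90 × 345 × 3444 = 1069.4 kN.
Tension rupture (net): A_n = (246 − 2×35)×14 = 2464 mm² (U = 1.0, A_e = A_n). φR_n = 0.75 × 450 × 2464 = 831.6 kN.
Block shear: shear path 2×[67+2×91] = 2×249 mm, A_gv = 6972, A_nv = 2×(249 − 2.5×35)×14 = 4522 mm²; tension across gage: (76 − 1×35)×14 = 574 mm². R_n = min(0.6×450×4522, 0.6×345×6972) + 1.0×450×574 = min(1220.9, 1443.2) + 258.3 = 1479.2 kN. φR_n = 0.75 × 1479.2 = 1109.4 kN.
Governing: min(1491.8, 1888.1, 1069.4, 831.6, 1109.4) = 831.6 kN → net-section rupture.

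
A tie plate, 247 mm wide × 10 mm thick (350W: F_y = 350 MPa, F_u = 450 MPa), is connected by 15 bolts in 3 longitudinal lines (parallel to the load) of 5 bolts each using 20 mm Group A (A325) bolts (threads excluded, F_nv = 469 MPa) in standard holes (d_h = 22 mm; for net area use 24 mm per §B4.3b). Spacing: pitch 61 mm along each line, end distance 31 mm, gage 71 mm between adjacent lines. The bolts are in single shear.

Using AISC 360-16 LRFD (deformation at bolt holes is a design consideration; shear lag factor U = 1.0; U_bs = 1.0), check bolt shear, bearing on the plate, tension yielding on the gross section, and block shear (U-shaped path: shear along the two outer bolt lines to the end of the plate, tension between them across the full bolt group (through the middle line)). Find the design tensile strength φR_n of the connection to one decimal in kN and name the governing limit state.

Bolt shear: A_b = π(20)²/4 = 314.16 mm². φR_n = 0.75 × 469 × 314.16 × 15 × 1 = 1657.6 kN.
Bearing (10 mm plate, F_u = 450 MPa): end bolts L_c = 31 − 22/2 = 20, R_n = min(1.2×20×10×450, 2.4×20×10×450) = 108 kN/bolt; interior L_c = 61 − 22 = 39, R_n = 210.6 kN/bolt. φR_n = 0.75 × (3×108 + 12×210.6) = 2138.4 kN.
Tension yield (gross): A_g = 247×10 = 2470 mm². φR_n = 0.90 × 350 × 2470 = 778.1 kN.
Block shear: shear path 2×[31+4×61] = 2×275 mm, A_gv = 5500, A_nv = 2×(275 − 4.5×24)×10 = 3340 mm²; tension across gage: (142 − 2×24)×10 = 940 mm². R_n = min(0.6×450×3340, 0.6×350×5500) + 1.0×450×940 = min(901.8, 1155) + 423 = 1324.8 kN. φR_n = 0.75 × 1324.8 = 993.6 kN.
Governing: min(1657.6, 2138.4, 778.1, 993.6) = 778.1 kN → gross-section yield.

778.1 kN (gross-section yield governs)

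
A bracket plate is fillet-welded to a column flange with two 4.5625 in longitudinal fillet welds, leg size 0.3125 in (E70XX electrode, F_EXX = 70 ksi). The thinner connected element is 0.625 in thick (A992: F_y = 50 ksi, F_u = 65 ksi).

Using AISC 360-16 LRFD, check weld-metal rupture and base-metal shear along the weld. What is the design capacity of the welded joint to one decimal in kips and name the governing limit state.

63.5 kips (weld metal governs)

Weld metal: throat = 0.707×0.3125 = 0.22094 in, L = 2×4.5625 = 9.125 in. φR_n = 0.75 × 0.6 × 70 × 0.22094 × 9.125 = 63.5 kips.
Base metal shear (0.625 in plate): yield φR_n = 1.0×0.6×50×0.625×9.125 = 171.1 kips; rupture φR_n = 0.75×0.6×65×0.625×9.125 = 166.8 kips; take 166.8 kips (rupture).
Governing: min(63.5, 166.8) = 63.5 kips → weld metal.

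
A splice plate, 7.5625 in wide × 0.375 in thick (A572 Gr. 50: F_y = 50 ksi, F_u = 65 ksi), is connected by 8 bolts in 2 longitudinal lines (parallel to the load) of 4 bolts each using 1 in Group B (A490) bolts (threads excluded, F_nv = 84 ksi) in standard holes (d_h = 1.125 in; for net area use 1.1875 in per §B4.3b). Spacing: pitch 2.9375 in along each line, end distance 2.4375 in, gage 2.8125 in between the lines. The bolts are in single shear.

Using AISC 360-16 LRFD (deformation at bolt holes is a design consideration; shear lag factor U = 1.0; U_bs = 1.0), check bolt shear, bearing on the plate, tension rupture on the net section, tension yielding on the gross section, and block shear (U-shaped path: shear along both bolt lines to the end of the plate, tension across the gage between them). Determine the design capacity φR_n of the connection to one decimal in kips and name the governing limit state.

Bolt shear: A_b = π(1)²/4 = 0.7854 in². φR_n = 0.75 × 84 × 0.7854 × 8 × 1 = 395.8 kips.
Bearing (0.375 in plate, F_u = 65 ksi): end bolts L_c = 2.4375 − 1.125/2 = 1.875, R_n = min(1.2×1.875×0.375×65, 2.4×1×0.375×65) = 54.844 kips/bolt; interior L_c = 2.9375 − 1.125 = 1.8125, R_n = 53.016 kips/bolt. φR_n = 0.75 × (2×54.844 + 6×53.016) = 320.8 kips.
Tension rupture (net): A_n = (7.5625 − 2×1.1875)×0.375 = 1.9453 in² (U = 1.0, A_e = A_n). φR_n = 0.75 × 65 × 1.9453 = 94.8 kips.
Tension yield (gross): A_g = 7.5625×0.375 = 2.8359 in². φR_n = 0.90 × 50 × 2.8359 = 127.6 kips.
Block shear: shear path 2×[2.4375+3×2.9375] = 2×11.25 in, A_gv = 8.4375, A_nv = 2×(11.25 − 3.5×1.1875)×0.375 = 5.3203 in²; tension across gage: (2.8125 − 1×1.1875)×0.375 = 0.60938 in². R_n = min(0.6×65×5.3203, 0.6×50×8.4375) + 1.0×65×0.60938 = min(207.49, 253.13) + 39.61 = 247.1 kips. φR_n = 0.75 × 247.1 = 185.3 kips.
Governing: min(395.8, 320.8, 94.8, 127.6, 185.3) = 94.8 kips → net-section rupture.

94.8 kips (net-section rupture governs)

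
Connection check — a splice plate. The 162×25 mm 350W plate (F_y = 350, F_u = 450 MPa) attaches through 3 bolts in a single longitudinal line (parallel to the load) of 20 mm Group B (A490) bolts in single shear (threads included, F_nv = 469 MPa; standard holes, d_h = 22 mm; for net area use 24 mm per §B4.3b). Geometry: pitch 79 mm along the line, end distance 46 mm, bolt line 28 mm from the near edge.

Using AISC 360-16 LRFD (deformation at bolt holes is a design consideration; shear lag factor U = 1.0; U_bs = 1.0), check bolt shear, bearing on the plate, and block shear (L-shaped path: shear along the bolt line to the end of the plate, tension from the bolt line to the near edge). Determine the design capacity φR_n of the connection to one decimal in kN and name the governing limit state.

Bolt shear: A_b = π(20)²/4 = 314.16 mm². φR_n = 0.75 × 469 × 314.16 × 3 × 1 = 331.5 kN.
Bearing (25 mm plate, F_u = 450 MPa): end bolts L_c = 46 − 22/2 = 35, R_n = min(1.2×35×25×450, 2.4×20×25×450) = 472.5 kN/bolt; interior L_c = 79 − 22 = 57, R_n = 540 kN/bolt. φR_n = 0.75 × (1×472.5 + 2×540) = 1164.4 kN.
Block shear: shear path 1×[46+2×79] = 1×204 mm, A_gv = 5100, A_nv = 1×(204 − 2.5×24)×25 = 3600 mm²; tension to near edge: (28 − 0.5×24)×25 = 400 mm². R_n = min(0.6×450×3600, 0.6×350×5100) + 1.0×450×400 = min(972, 1071) + 180 = 1152 kN. φR_n = 0.75 × 1152 = 864.0 kN.
Governing: min(331.5, 1164.4, 864.0) = 331.5 kN → bolt shear.

331.5 kN (bolt shear governs)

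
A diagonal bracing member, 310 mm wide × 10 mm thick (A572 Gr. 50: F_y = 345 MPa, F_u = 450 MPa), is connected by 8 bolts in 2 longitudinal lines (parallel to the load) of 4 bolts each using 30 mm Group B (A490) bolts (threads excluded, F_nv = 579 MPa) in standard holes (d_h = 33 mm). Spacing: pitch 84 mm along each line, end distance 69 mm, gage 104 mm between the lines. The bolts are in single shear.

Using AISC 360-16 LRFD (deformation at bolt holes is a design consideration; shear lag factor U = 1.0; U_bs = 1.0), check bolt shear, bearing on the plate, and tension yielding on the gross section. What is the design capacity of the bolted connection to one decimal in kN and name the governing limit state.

962.6 kN (gross-section yield governs)

Bolt shear: A_b = π(30)²/4 = 706.86 mm². φR_n = 0.75 × 579 × 706.86 × 8 × 1 = 2455.6 kN.
Bearing (10 mm plate, F_u = 450 MPa): end bolts L_c = 69 − 33/2 = 52.5, R_n = min(1.2×52.5×10×450, 2.4×30×10×450) = 283.5 kN/bolt; interior L_c = 84 − 33 = 51, R_n = 275.4 kN/bolt. φR_n = 0.75 × (2×283.5 + 6×275.4) = 1664.6 kN.
Tension yield (gross): A_g = 310×10 = 3100 mm². φR_n = 0.90 × 345 × 3100 = 962.6 kN.
Governing: min(2455.6, 1664.6, 962.6) = 962.6 kN → gross-section yield.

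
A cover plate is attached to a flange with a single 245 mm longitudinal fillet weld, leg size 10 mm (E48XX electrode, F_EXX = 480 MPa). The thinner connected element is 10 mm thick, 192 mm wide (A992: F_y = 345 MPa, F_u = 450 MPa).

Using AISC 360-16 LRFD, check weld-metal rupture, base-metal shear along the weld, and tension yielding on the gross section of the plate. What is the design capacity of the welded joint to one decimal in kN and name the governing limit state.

Weld metal: throat = 0.707×10 = 7.07 mm, L = 245 mm. φR_n = 0.75 × 0.6 × 480 × 7.07 × 245 = 374.1 kN.
Base metal shear (10 mm plate): yield φR_n = 1.0×0.6×345×10×245 = 507.2 kN; rupture φR_n = 0.75×0.6×450×10×245 = 496.1 kN; take 496.1 kN (rupture).
Tension yield (gross): A_g = 192×10 = 1920 mm². φR_n = 0.90 × 345 × 1920 = 596.2 kN.
Governing: min(374.1, 496.1, 596.2) = 374.1 kN → weld metal.

374.1 kN (weld metal governs)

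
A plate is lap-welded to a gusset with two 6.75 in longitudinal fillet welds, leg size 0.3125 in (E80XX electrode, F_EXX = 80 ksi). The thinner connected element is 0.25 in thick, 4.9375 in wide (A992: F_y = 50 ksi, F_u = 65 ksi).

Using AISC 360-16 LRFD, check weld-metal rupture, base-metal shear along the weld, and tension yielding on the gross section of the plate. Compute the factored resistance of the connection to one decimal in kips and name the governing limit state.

Weld metal: throat = 0.707×0.3125 = 0.22094 in, L = 2×6.75 = 13.5 in. φR_n = 0.75 × 0.6 × 80 × 0.22094 × 13.5 = 107.4 kips.
Base metal shear (0.25 in plate): yield φR_n = 1.0×0.6×50×0.25×13.5 = 101.3 kips; rupture φR_n = 0.75×0.6×65×0.25×13.5 = 98.7 kips; take 98.7 kips (rupture).
Tension yield (gross): A_g = 4.9375×0.25 = 1.2344 in². φR_n = 0.90 × 50 × 1.2344 = 55.5 kips.
Governing: min(107.4, 98.7, 55.5) = 55.5 kips → gross-section yield.

55.5 kips (gross-section yield governs)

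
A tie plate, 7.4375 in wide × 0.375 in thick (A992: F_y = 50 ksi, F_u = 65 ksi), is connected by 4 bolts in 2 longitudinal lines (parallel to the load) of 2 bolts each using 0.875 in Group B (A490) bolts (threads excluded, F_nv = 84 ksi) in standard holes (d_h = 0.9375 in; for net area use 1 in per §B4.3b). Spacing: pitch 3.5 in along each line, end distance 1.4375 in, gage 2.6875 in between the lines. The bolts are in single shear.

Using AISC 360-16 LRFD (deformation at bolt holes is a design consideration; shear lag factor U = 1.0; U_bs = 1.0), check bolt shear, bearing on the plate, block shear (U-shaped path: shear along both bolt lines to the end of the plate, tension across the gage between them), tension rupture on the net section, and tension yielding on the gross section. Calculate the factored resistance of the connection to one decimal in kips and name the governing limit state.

Bolt shear: A_b = π(0.875)²/4 = 0.60132 in². φR_n = 0.75 × 84 × 0.60132 × 4 × 1 = 151.5 kips.
Bearing (0.375 in plate, F_u = 65 ksi): end bolts L_c = 1.4375 − 0.9375/2 = 0.96875, R_n = min(1.2×0.96875×0.375×65, 2.4×0.875×0.375×65) = 28.336 kips/bolt; interior L_c = 3.5 − 0.9375 = 2.5625, R_n = 51.188 kips/bolt. φR_n = 0.75 × (2×28.336 + 2×51.188) = 119.3 kips.
Block shear: shear path 2×[1.4375+1×3.5] = 2×4.9375 in, A_gv = 3.7031, A_nv = 2×(4.9375 − 1.5×1)×0.375 = 2.5781 in²; tension across gage: (2.6875 − 1×1)×0.375 = 0.63281 in². R_n = min(0.6×65×2.5781, 0.6×50×3.7031) + 1.0×65×0.63281 = min(100.55, 111.09) + 41.133 = 141.68 kips. φR_n = 0.75 × 141.68 = 106.3 kips.
Tension rupture (net): A_n = (7.4375 − 2×1)×0.375 = 2.0391 in² (U = 1.0, A_e = A_n). φR_n = 0.75 × 65 × 2.0391 = 99.4 kips.
Tension yield (gross): A_g = 7.4375×0.375 = 2.7891 in². φR_n = 0.90 × 50 × 2.7891 = 125.5 kips.
Governing: min(151.5, 119.3, 106.3, 99.4, 125.5) = 99.4 kips → net-section rupture.

99.4 kips (net-section rupture governs)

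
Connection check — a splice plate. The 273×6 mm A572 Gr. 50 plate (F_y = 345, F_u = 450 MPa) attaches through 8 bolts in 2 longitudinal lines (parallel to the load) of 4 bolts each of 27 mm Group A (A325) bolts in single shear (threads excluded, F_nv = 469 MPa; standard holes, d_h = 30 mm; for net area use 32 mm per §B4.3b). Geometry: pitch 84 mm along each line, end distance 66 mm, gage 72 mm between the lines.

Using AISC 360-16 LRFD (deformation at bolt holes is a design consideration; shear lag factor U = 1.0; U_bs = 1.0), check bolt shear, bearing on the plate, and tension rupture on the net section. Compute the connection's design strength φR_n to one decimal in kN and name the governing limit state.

Bolt shear: A_b = π(27)²/4 = 572.56 mm². φR_n = 0.75 × 469 × 572.56 × 8 × 1 = 1611.2 kN.
Bearing (6 mm plate, F_u = 450 MPa): end bolts L_c = 66 − 30/2 = 51, R_n = min(1.2×51×6×450, 2.4×27×6×450) = 165.24 kN/bolt; interior L_c = 84 − 30 = 54, R_n = 174.96 kN/bolt. φR_n = 0.75 × (2×165.24 + 6×174.96) = 1035.2 kN.
Tension rupture (net): A_n = (273 − 2×32)×6 = 1254 mm² (U = 1.0, A_e = A_n). φR_n = 0.75 × 450 × 1254 = 423.2 kN.
Governing: min(1611.2, 1035.2, 423.2) = 423.2 kN → net-section rupture.

423.2 kN (net-section rupture governs)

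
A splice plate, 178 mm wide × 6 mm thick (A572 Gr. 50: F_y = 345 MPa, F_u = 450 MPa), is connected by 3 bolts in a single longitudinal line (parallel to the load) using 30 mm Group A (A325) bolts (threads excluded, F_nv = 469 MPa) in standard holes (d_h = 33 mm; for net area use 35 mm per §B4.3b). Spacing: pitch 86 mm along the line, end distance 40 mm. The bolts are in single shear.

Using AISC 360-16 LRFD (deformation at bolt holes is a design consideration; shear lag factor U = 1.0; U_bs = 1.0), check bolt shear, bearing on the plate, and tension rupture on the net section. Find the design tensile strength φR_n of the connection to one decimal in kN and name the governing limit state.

289.6 kN (net-section rupture governs)

Bolt shear: A_b = π(30)²/4 = 706.86 mm². φR_n = 0.75 × 469 × 706.86 × 3 × 1 = 745.9 kN.
Bearing (6 mm plate, F_u = 450 MPa): end bolts L_c = 40 − 33/2 = 23.5, R_n = min(1.2×23.5×6×450, 2.4×30×6×450) = 76.14 kN/bolt; interior L_c = 86 − 33 = 53, R_n = 171.72 kN/bolt. φR_n = 0.75 × (1×76.14 + 2×171.72) = 314.7 kN.
Tension rupture (net): A_n = (178 − 1×35)×6 = 858 mm² (U = 1.0, A_e = A_n). φR_n = 0.75 × 450 × 858 = 289.6 kN.
Governing: min(745.9, 314.7, 289.6) = 289.6 kN → net-section rupture.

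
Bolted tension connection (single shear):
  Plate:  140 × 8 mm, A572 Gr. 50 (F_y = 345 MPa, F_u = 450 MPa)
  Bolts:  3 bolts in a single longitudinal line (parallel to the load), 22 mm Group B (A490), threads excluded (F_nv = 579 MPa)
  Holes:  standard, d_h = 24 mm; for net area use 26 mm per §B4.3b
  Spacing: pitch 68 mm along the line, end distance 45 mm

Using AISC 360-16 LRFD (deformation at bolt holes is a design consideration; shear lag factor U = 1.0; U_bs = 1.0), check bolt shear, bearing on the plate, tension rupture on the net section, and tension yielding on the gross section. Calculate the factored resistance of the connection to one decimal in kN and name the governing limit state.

307.8 kN (net-section rupture governs)

Bolt shear: A_b = π(22)²/4 = 380.13 mm². φR_n = 0.75 × 579 × 380.13 × 3 × 1 = 495.2 kN.
Bearing (8 mm plate, F_u = 450 MPa): end bolts L_c = 45 − 24/2 = 33, R_n = min(1.2×33×8×450, 2.4×22×8×450) = 142.56 kN/bolt; interior L_c = 68 − 24 = 44, R_n = 190.08 kN/bolt. φR_n = 0.75 × (1×142.56 + 2×190.08) = 392.0 kN.
Tension rupture (net): A_n = (140 − 1×26)×8 = 912 mm² (U = 1.0, A_e = A_n). φR_n = 0.75 × 450 × 912 = 307.8 kN.
Tension yield (gross): A_g = 140×8 = 1120 mm². φR_n = 0.90 × 345 × 1120 = 347.8 kN.
Governing: min(495.2, 392.0, 307.8, 347.8) = 307.8 kN → net-section rupture.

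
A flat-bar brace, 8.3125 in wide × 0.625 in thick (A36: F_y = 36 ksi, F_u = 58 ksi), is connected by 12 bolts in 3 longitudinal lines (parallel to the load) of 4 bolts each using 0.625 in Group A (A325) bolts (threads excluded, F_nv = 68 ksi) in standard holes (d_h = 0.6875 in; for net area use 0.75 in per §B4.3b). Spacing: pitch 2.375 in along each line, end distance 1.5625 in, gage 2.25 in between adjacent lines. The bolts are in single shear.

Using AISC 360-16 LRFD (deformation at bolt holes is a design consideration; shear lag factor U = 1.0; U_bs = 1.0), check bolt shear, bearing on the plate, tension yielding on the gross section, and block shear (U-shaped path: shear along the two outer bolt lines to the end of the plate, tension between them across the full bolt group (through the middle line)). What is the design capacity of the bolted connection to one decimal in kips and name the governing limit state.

168.3 kips (gross-section yield governs)

Bolt shear: A_b = π(0.625)²/4 = 0.3068 in². φR_n = 0.75 × 68 × 0.3068 × 12 × 1 = 187.8 kips.
Bearing (0.625 in plate, F_u = 58 ksi): end bolts L_c = 1.5625 − 0.6875/2 = 1.21875, R_n = min(1.2×1.21875×0.625×58, 2.4×0.625×0.625×58) = 53.016 kips/bolt; interior L_c = 2.375 − 0.6875 = 1.6875, R_n = 54.375 kips/bolt. φR_n = 0.75 × (3×53.016 + 9×54.375) = 486.3 kips.
Tension yield (gross): A_g = 8.3125×0.625 = 5.1953 in². φR_n = 0.90 × 36 × 5.1953 = 168.3 kips.
Block shear: shear path 2×[1.5625+3×2.375] = 2×8.6875 in, A_gv = 10.859, A_nv = 2×(8.6875 − 3.5×0.75)×0.625 = 7.5781 in²; tension across gage: (4.5 − 2×0.75)×0.625 = 1.875 in². R_n = min(0.6×58×7.5781, 0.6×36×10.859) + 1.0×58×1.875 = min(263.72, 234.55) + 108.75 = 343.3 kips. φR_n = 0.75 × 343.3 = 257.5 kips.
Governing: min(187.8, 486.3, 168.3, 257.5) = 168.3 kips → gross-section yield.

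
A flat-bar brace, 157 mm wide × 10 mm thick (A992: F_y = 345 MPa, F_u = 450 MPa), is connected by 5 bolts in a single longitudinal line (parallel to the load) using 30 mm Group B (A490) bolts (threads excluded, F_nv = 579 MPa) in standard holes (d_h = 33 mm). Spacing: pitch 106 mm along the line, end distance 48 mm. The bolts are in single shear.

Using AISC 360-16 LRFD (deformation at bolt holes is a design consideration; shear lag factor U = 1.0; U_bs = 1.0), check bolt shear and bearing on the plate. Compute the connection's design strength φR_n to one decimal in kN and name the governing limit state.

1099.6 kN (bearing governs)

Bolt shear: A_b = π(30)²/4 = 706.86 mm². φR_n = 0.75 × 579 × 706.86 × 5 × 1 = 1534.8 kN.
Bearing (10 mm plate, F_u = 450 MPa): end bolts L_c = 48 − 33/2 = 31.5, R_n = min(1.2×31.5×10×450, 2.4×30×10×450) = 170.1 kN/bolt; interior L_c = 106 − 33 = 73, R_n = 324 kN/bolt. φR_n = 0.75 × (1×170.1 + 4×324) = 1099.6 kN.
Governing: min(1534.8, 1099.6) = 1099.6 kN → bearing.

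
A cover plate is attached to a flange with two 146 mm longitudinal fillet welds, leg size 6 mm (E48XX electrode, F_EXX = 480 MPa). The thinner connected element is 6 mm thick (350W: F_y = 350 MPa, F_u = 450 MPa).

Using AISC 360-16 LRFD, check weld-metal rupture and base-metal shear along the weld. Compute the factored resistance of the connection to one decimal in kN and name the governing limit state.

267.6 kN (weld metal governs)

Weld metal: throat = 0.707×6 = 4.242 mm, L = 2×146 = 292 mm. φR_n = 0.75 × 0.6 × 480 × 4.242 × 292 = 267.6 kN.
Base metal shear (6 mm plate): yield φR_n = 1.0×0.6×350×6×292 = 367.9 kN; rupture φR_n = 0.75×0.6×450×6×292 = 354.8 kN; take 354.8 kN (rupture).
Governing: min(267.6, 354.8) = 267.6 kN → weld metal.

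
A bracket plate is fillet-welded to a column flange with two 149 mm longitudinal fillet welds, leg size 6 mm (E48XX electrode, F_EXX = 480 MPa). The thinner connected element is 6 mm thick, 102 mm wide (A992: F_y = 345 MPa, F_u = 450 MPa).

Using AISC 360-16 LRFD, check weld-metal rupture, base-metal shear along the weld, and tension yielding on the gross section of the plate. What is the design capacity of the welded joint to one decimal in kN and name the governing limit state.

Weld metal: throat = 0.707×6 = 4.242 mm, L = 2×149 = 298 mm. φR_n = 0.75 × 0.6 × 480 × 4.242 × 298 = 273.0 kN.
Base metal shear (6 mm plate): yield φR_n = 1.0×0.6×345×6×298 = 370.1 kN; rupture φR_n = 0.75×0.6×450×6×298 = 362.1 kN; take 362.1 kN (rupture).
Tension yield (gross): A_g = 102×6 = 612 mm². φR_n = 0.90 × 345 × 612 = 190.0 kN.
Governing: min(273.0, 362.1, 190.0) = 190.0 kN → gross-section yield.

190.0 kN (gross-section yield governs)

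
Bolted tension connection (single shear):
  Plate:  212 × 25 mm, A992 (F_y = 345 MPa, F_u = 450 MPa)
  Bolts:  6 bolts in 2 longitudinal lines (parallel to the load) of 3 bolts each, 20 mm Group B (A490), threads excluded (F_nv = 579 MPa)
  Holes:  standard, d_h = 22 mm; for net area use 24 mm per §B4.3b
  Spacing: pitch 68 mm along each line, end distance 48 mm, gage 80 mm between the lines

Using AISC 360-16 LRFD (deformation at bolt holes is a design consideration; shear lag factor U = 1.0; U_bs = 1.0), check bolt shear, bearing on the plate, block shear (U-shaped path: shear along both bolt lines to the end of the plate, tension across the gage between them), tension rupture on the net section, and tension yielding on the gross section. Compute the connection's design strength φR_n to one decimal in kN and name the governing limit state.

Bolt shear: A_b = π(20)²/4 = 314.16 mm². φR_n = 0.75 × 579 × 314.16 × 6 × 1 = 818.5 kN.
Bearing (25 mm plate, F_u = 450 MPa): end bolts L_c = 48 − 22/2 = 37, R_n = min(1.2×37×25×450, 2.4×20×25×450) = 499.5 kN/bolt; interior L_c = 68 − 22 = 46, R_n = 540 kN/bolt. φR_n = 0.75 × (2×499.5 + 4×540) = 2369.3 kN.
Block shear: shear path 2×[48+2×68] = 2×184 mm, A_gv = 9200, A_nv = 2×(184 − 2.5×24)×25 = 6200 mm²; tension across gage: (80 − 1×24)×25 = 1400 mm². R_n = min(0.6×450×6200, 0.6×345×9200) + 1.0×450×1400 = min(1674, 1904.4) + 630 = 2304 kN. φR_n = 0.75 × 2304 = 1728.0 kN.
Tension rupture (net): A_n = (212 − 2×24)×25 = 4100 mm² (U = 1.0, A_e = A_n). φR_n = 0.75 × 450 × 4100 = 1383.8 kN.
Tension yield (gross): A_g = 212×25 = 5300 mm². φR_n = 0.90 × 345 × 5300 = 1645.7 kN.
Governing: min(818.5, 2369.3, 1728.0, 1383.8, 1645.7) = 818.5 kN → bolt shear.

818.5 kN (bolt shear governs)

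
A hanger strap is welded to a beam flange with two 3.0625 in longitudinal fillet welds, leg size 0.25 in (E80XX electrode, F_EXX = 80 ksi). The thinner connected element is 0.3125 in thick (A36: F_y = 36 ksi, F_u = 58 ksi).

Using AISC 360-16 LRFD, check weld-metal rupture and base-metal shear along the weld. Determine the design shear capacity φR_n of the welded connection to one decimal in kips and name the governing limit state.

Weld metal: throat = 0.707×0.25 = 0.17675 in, L = 2×3.0625 = 6.125 in. φR_n = 0.75 × 0.6 × 80 × 0.17675 × 6.125 = 39.0 kips.
Base metal shear (0.3125 in plate): yield φR_n = 1.0×0.6×36×0.3125×6.125 = 41.3 kips; rupture φR_n = 0.75×0.6×58×0.3125×6.125 = 50.0 kips; take 41.3 kips (yield).
Governing: min(39.0, 41.3) = 39.0 kips → weld metal.

39.0 kips (weld metal governs)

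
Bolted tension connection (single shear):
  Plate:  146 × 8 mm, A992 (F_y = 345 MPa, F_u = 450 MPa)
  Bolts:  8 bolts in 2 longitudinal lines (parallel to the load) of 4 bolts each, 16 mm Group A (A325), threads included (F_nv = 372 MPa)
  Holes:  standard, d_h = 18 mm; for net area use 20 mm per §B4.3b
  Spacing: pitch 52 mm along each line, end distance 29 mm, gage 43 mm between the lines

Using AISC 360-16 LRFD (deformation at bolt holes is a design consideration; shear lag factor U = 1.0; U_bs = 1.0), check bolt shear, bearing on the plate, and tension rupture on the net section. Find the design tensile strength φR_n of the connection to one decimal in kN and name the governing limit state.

286.2 kN (net-section rupture governs)

Bolt shear: A_b = π(16)²/4 = 201.06 mm². φR_n = 0.75 × 372 × 201.06 × 8 × 1 = 448.8 kN.
Bearing (8 mm plate, F_u = 450 MPa): end bolts L_c = 29 − 18/2 = 20, R_n = min(1.2×20×8×450, 2.4×16×8×450) = 86.4 kN/bolt; interior L_c = 52 − 18 = 34, R_n = 138.24 kN/bolt. φR_n = 0.75 × (2×86.4 + 6×138.24) = 751.7 kN.
Tension rupture (net): A_n = (146 − 2×20)×8 = 848 mm² (U = 1.0, A_e = A_n). φR_n = 0.75 × 450 × 848 = 286.2 kN.
Governing: min(448.8, 751.7, 286.2) = 286.2 kN → net-section rupture.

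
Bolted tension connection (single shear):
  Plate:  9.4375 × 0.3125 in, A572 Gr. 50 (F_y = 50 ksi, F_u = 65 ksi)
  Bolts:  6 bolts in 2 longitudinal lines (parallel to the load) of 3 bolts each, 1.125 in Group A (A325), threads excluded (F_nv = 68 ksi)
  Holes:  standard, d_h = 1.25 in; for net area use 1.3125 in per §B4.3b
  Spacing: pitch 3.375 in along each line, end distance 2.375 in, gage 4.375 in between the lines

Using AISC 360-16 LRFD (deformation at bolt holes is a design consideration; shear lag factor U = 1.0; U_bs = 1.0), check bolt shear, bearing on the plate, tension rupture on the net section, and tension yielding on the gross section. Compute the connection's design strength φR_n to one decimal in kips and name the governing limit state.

103.8 kips (net-section rupture governs)

Bolt shear: A_b = π(1.125)²/4 = 0.99402 in². φR_n = 0.75 × 68 × 0.99402 × 6 × 1 = 304.2 kips.
Bearing (0.3125 in plate, F_u = 65 ksi): end bolts L_c = 2.375 − 1.25/2 = 1.75, R_n = min(1.2×1.75×0.3125×65, 2.4×1.125×0.3125×65) = 42.656 kips/bolt; interior L_c = 3.375 − 1.25 = 2.125, R_n = 51.797 kips/bolt. φR_n = 0.75 × (2×42.656 + 4×51.797) = 219.4 kips.
Tension rupture (net): A_n = (9.4375 − 2×1.3125)×0.3125 = 2.1289 in² (U = 1.0, A_e = A_n). φR_n = 0.75 × 65 × 2.1289 = 103.8 kips.
Tension yield (gross): A_g = 9.4375×0.3125 = 2.9492 in². φR_n = 0.90 × 50 × 2.9492 = 132.7 kips.
Governing: min(304.2, 219.4, 103.8, 132.7) = 103.8 kips → net-section rupture.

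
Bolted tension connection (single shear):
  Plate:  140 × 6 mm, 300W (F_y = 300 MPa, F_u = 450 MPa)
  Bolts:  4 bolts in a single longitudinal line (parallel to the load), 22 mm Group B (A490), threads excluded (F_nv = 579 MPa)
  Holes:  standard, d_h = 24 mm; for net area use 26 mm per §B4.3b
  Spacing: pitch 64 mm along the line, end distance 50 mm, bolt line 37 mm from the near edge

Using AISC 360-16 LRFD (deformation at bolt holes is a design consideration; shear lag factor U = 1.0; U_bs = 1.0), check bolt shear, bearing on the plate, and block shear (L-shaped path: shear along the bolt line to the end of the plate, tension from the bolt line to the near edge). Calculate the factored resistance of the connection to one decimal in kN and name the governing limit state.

Bolt shear: A_b = π(22)²/4 = 380.13 mm². φR_n = 0.75 × 579 × 380.13 × 4 × 1 = 660.3 kN.
Bearing (6 mm plate, F_u = 450 MPa): end bolts L_c = 50 − 24/2 = 38, R_n = min(1.2×38×6×450, 2.4×22×6×450) = 123.12 kN/bolt; interior L_c = 64 − 24 = 40, R_n = 129.6 kN/bolt. φR_n = 0.75 × (1×123.12 + 3×129.6) = 383.9 kN.
Block shear: shear path 1×[50+3×64] = 1×242 mm, A_gv = 1452, A_nv = 1×(242 − 3.5×26)×6 = 906 mm²; tension to near edge: (37 − 0.5×26)×6 = 144 mm². R_n = min(0.6×450×906, 0.6×300×1452) + 1.0×450×144 = min(244.62, 261.36) + 64.8 = 309.42 kN. φR_n = 0.75 × 309.42 = 232.1 kN.
Governing: min(660.3, 383.9, 232.1) = 232.1 kN → block shear.

232.1 kN (block shear governs)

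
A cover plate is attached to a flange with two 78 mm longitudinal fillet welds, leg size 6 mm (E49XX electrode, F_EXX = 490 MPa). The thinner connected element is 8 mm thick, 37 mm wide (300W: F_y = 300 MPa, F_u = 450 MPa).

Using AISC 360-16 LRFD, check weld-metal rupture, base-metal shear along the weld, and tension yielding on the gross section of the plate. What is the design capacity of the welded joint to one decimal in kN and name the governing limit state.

79.9 kN (gross-section yield governs)

Weld metal: throat = 0.707×6 = 4.242 mm, L = 2×78 = 156 mm. φR_n = 0.75 × 0.6 × 490 × 4.242 × 156 = 145.9 kN.
Base metal shear (8 mm plate): yield φR_n = 1.0×0.6×300×8×156 = 224.6 kN; rupture φR_n = 0.75×0.6×450×8×156 = 252.7 kN; take 224.6 kN (yield).
Tension yield (gross): A_g = 37×8 = 296 mm². φR_n = 0.90 × 300 × 296 = 79.9 kN.
Governing: min(145.9, 224.6, 79.9) = 79.9 kN → gross-section yield.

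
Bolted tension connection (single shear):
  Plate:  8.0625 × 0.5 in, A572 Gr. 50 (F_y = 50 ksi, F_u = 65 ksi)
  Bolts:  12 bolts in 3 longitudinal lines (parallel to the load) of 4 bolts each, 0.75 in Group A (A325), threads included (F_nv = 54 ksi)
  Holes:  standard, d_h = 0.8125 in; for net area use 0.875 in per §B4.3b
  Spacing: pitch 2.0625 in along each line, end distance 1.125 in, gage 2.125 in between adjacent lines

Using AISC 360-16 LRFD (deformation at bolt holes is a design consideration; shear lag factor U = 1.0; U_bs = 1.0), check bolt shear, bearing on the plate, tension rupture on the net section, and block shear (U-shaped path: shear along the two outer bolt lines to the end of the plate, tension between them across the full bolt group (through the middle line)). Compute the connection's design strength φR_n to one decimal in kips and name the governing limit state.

Bolt shear: A_b = π(0.75)²/4 = 0.44179 in². φR_n = 0.75 × 54 × 0.44179 × 12 × 1 = 214.7 kips.
Bearing (0.5 in plate, F_u = 65 ksi): end bolts L_c = 1.125 − 0.8125/2 = 0.71875, R_n = min(1.2×0.71875×0.5×65, 2.4×0.75×0.5×65) = 28.031 kips/bolt; interior L_c = 2.0625 − 0.8125 = 1.25, R_n = 48.75 kips/bolt. φR_n = 0.75 × (3×28.031 + 9×48.75) = 392.1 kips.
Tension rupture (net): A_n = (8.0625 − 3×0.875)×0.5 = 2.7188 in² (U = 1.0, A_e = A_n). φR_n = 0.75 × 65 × 2.7188 = 132.5 kips.
Block shear: shear path 2×[1.125+3×2.0625] = 2×7.3125 in, A_gv = 7.3125, A_nv = 2×(7.3125 − 3.5×0.875)×0.5 = 4.25 in²; tension across gage: (4.25 − 2×0.875)×0.5 = 1.25 in². R_n = min(0.6×65×4.25, 0.6×50×7.3125) + 1.0×65×1.25 = min(165.75, 219.38) + 81.25 = 247 kips. φR_n = 0.75 × 247 = 185.3 kips.
Governing: min(214.7, 392.1, 132.5, 185.3) = 132.5 kips → net-section rupture.

132.5 kips (net-section rupture governs)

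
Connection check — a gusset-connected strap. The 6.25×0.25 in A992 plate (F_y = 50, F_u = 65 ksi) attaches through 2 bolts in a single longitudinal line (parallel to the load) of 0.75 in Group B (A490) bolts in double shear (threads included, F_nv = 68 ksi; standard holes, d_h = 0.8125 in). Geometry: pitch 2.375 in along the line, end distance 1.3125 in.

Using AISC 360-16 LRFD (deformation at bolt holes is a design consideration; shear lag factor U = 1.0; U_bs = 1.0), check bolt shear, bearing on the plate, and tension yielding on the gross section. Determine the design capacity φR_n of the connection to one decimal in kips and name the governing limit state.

35.2 kips (bearing governs)

Bolt shear: A_b = π(0.75)²/4 = 0.44179 in². φR_n = 0.75 × 68 × 0.44179 × 2 × 2 = 90.1 kips.
Bearing (0.25 in plate, F_u = 65 ksi): end bolts L_c = 1.3125 − 0.8125/2 = 0.90625, R_n = min(1.2×0.90625×0.25×65, 2.4×0.75×0.25×65) = 17.672 kips/bolt; interior L_c = 2.375 − 0.8125 = 1.5625, R_n = 29.25 kips/bolt. φR_n = 0.75 × (1×17.672 + 1×29.25) = 35.2 kips.
Tension yield (gross): A_g = 6.25×0.25 = 1.5625 in². φR_n = 0.90 × 50 × 1.5625 = 70.3 kips.
Governing: min(90.1, 35.2, 70.3) = 35.2 kips → bearing.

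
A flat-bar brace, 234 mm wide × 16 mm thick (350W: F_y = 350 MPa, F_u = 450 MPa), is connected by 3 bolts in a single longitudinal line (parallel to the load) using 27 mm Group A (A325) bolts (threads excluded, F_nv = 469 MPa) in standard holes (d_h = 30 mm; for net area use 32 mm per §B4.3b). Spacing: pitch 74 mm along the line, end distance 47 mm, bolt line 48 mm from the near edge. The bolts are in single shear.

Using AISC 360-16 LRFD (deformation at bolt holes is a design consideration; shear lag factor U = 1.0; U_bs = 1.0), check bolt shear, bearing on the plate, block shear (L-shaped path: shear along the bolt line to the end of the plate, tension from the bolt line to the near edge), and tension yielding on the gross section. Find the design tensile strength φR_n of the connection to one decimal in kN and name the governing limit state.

Bolt shear: A_b = π(27)²/4 = 572.56 mm². φR_n = 0.75 × 469 × 572.56 × 3 × 1 = 604.2 kN.
Bearing (16 mm plate, F_u = 450 MPa): end bolts L_c = 47 − 30/2 = 32, R_n = min(1.2×32×16×450, 2.4×27×16×450) = 276.48 kN/bolt; interior L_c = 74 − 30 = 44, R_n = 380.16 kN/bolt. φR_n = 0.75 × (1×276.48 + 2×380.16) = 777.6 kN.
Block shear: shear path 1×[47+2×74] = 1×195 mm, A_gv = 3120, A_nv = 1×(195 − 2.5×32)×16 = 1840 mm²; tension to near edge: (48 − 0.5×32)×16 = 512 mm². R_n = min(0.6×450×1840, 0.6×350×3120) + 1.0×450×512 = min(496.8, 655.2) + 230.4 = 727.2 kN. φR_n = 0.75 × 727.2 = 545.4 kN.
Tension yield (gross): A_g = 234×16 = 3744 mm². φR_n = 0.90 × 350 × 3744 = 1179.4 kN.
Governing: min(604.2, 777.6, 545.4, 1179.4) = 545.4 kN → block shear.

545.4 kN (block shear governs)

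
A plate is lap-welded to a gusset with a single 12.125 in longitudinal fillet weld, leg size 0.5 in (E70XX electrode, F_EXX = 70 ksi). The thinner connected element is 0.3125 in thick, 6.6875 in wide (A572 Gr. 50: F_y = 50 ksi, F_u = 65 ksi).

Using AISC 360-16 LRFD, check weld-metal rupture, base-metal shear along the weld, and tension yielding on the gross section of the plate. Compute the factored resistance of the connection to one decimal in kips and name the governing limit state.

94.0 kips (gross-section yield governs)

Weld metal: throat = 0.707×0.5 = 0.3535 in, L = 12.125 in. φR_n = 0.75 × 0.6 × 70 × 0.3535 × 12.125 = 135.0 kips.
Base metal shear (0.3125 in plate): yield φR_n = 1.0×0.6×50×0.3125×12.125 = 113.7 kips; rupture φR_n = 0.75×0.6×65×0.3125×12.125 = 110.8 kips; take 110.8 kips (rupture).
Tension yield (gross): A_g = 6.6875×0.3125 = 2.0898 in². φR_n = 0.90 × 50 × 2.0898 = 94.0 kips.
Governing: min(135.0, 110.8, 94.0) = 94.0 kips → gross-section yield.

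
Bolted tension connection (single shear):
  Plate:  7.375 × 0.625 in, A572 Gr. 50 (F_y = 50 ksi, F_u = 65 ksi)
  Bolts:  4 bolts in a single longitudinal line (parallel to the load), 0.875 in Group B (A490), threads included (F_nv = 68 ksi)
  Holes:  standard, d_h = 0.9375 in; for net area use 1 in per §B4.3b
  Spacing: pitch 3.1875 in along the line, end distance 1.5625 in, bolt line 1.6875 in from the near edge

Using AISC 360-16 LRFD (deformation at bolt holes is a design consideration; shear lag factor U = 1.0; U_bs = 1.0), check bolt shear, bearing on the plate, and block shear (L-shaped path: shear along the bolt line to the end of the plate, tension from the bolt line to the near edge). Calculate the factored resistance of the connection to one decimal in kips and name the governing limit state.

Bolt shear: A_b = π(0.875)²/4 = 0.60132 in². φR_n = 0.75 × 68 × 0.60132 × 4 × 1 = 122.7 kips.
Bearing (0.625 in plate, F_u = 65 ksi): end bolts L_c = 1.5625 − 0.9375/2 = 1.09375, R_n = min(1.2×1.09375×0.625×65, 2.4×0.875×0.625×65) = 53.32 kips/bolt; interior L_c = 3.1875 − 0.9375 = 2.25, R_n = 85.313 kips/bolt. φR_n = 0.75 × (1×53.32 + 3×85.313) = 231.9 kips.
Block shear: shear path 1×[1.5625+3×3.1875] = 1×11.125 in, A_gv = 6.9531, A_nv = 1×(11.125 − 3.5×1)×0.625 = 4.7656 in²; tension to near edge: (1.6875 − 0.5×1)×0.625 = 0.74219 in². R_n = min(0.6×65×4.7656, 0.6×50×6.9531) + 1.0×65×0.74219 = min(185.86, 208.59) + 48.242 = 234.1 kips. φR_n = 0.75 × 234.1 = 175.6 kips.
Governing: min(122.7, 231.9, 175.6) = 122.7 kips → bolt shear.

122.7 kips (bolt shear governs)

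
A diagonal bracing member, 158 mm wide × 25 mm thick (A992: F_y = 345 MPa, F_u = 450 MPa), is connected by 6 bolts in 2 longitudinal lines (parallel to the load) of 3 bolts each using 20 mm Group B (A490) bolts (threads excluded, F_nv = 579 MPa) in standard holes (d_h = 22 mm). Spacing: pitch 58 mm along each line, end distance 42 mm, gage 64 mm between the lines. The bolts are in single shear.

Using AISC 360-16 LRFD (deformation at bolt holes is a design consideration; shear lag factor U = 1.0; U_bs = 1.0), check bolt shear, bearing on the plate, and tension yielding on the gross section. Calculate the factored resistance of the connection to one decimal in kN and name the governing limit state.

818.5 kN (bolt shear governs)

Bolt shear: A_b = π(20)²/4 = 314.16 mm². φR_n = 0.75 × 579 × 314.16 × 6 × 1 = 818.5 kN.
Bearing (25 mm plate, F_u = 450 MPa): end bolts L_c = 42 − 22/2 = 31, R_n = min(1.2×31×25×450, 2.4×20×25×450) = 418.5 kN/bolt; interior L_c = 58 − 22 = 36, R_n = 486 kN/bolt. φR_n = 0.75 × (2×418.5 + 4×486) = 2085.8 kN.
Tension yield (gross): A_g = 158×25 = 3950 mm². φR_n = 0.90 × 345 × 3950 = 1226.5 kN.
Governing: min(818.5, 2085.8, 1226.5) = 818.5 kN → bolt shear.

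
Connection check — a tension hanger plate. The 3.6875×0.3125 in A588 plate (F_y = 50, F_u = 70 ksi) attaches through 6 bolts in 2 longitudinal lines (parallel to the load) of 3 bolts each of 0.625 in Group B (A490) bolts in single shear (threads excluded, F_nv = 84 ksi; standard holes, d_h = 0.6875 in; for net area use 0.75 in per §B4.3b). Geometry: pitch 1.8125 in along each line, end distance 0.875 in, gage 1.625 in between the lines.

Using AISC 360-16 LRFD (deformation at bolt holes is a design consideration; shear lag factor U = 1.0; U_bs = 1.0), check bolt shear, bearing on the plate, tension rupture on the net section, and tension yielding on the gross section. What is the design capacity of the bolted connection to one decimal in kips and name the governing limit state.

35.9 kips (net-section rupture governs)

Bolt shear: A_b = π(0.625)²/4 = 0.3068 in². φR_n = 0.75 × 84 × 0.3068 × 6 × 1 = 116.0 kips.
Bearing (0.3125 in plate, F_u = 70 ksi): end bolts L_c = 0.875 − 0.6875/2 = 0.53125, R_n = min(1.2×0.53125×0.3125×70, 2.4×0.625×0.3125×70) = 13.945 kips/bolt; interior L_c = 1.8125 − 0.6875 = 1.125, R_n = 29.531 kips/bolt. φR_n = 0.75 × (2×13.945 + 4×29.531) = 109.5 kips.
Tension rupture (net): A_n = (3.6875 − 2×0.75)×0.3125 = 0.68359 in² (U = 1.0, A_e = A_n). φR_n = 0.75 × 70 × 0.68359 = 35.9 kips.
Tension yield (gross): A_g = 3.6875×0.3125 = 1.1523 in². φR_n = 0.90 × 50 × 1.1523 = 51.9 kips.
Governing: min(116.0, 109.5, 35.9, 51.9) = 35.9 kips → net-section rupture.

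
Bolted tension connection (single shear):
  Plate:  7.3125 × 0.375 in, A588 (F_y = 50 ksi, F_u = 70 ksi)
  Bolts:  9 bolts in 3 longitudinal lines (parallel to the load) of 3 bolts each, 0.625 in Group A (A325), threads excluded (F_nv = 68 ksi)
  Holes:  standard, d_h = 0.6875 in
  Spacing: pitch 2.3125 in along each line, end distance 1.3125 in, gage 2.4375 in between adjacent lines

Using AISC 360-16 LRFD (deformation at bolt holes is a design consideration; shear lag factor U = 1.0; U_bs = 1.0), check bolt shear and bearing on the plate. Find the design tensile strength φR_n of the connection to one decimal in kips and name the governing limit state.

Bolt shear: A_b = π(0.625)²/4 = 0.3068 in². φR_n = 0.75 × 68 × 0.3068 × 9 × 1 = 140.8 kips.
Bearing (0.375 in plate, F_u = 70 ksi): end bolts L_c = 1.3125 − 0.6875/2 = 0.96875, R_n = min(1.2×0.96875×0.375×70, 2.4×0.625×0.375×70) = 30.516 kips/bolt; interior L_c = 2.3125 − 0.6875 = 1.625, R_n = 39.375 kips/bolt. φR_n = 0.75 × (3×30.516 + 6×39.375) = 245.8 kips.
Governing: min(140.8, 245.8) = 140.8 kips → bolt shear.

140.8 kips (bolt shear governs)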